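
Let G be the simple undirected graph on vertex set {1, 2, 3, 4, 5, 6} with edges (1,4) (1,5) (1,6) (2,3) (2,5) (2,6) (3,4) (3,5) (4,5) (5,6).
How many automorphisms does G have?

Vertex 5 is the unique vertex of degree 5; the remaining 5 vertices each have degree 3 and induce a cycle, so G is the wheel on 6 vertices with hub 5. Every automorphism fixes the hub and acts on the rim 5-cycle, so Aut(G) ≅ Aut(C_5) = D_5 of order 10.

10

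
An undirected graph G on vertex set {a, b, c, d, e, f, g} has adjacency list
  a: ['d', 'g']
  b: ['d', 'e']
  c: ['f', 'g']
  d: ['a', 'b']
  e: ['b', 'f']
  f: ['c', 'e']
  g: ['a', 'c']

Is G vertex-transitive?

Yes

G is 2-regular and connected on 7 vertices, i.e. the cycle C_7. The automorphisms of the 7-cycle are exactly the symmetries of a regular 7-gon: the dihedral group D_7, |D_7| = 14. Under this action every vertex can be carried to every other, so G is vertex-transitive.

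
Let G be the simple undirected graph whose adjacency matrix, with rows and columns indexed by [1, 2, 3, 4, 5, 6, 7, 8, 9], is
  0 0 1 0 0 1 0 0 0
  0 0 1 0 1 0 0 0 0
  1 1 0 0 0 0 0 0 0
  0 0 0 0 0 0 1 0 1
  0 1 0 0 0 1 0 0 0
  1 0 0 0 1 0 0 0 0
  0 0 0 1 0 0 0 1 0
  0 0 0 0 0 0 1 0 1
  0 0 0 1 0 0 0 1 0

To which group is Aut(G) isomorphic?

G has two connected components, {1, 2, 3, 5, 6} and {4, 7, 8, 9}; each is 2-regular, so G = C_5 ⊔ C_4. The components are non-isomorphic (different sizes), so Aut(G) = Aut(C_5) × Aut(C_4) = D_5 × D_4 of order 10·8 = 80.

D_5 × D_4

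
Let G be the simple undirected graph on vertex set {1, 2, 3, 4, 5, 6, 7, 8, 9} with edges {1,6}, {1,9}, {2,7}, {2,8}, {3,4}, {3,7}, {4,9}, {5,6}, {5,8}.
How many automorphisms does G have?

18

G is 2-regular and connected on 9 vertices, i.e. the cycle C_9. C_9 has 9 rotations and 9 reflections, so Aut(C_9) ≅ D_9 of order 18.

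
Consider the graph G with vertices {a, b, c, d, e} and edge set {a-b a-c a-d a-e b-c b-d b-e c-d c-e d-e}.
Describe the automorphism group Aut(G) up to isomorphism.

S_5

Every vertex has degree 4, so G is the complete graph K_5. Every bijection on the vertex set is an automorphism of K_5; hence Aut(K_5) ≅ S_5, order 120.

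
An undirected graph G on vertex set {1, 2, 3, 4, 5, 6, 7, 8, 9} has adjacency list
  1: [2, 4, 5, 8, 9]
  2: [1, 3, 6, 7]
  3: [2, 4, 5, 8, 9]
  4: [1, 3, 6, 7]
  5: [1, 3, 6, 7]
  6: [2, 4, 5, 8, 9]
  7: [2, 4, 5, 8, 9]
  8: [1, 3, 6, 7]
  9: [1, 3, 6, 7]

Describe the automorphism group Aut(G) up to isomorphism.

The vertices split by degree into {1, 3, 6, 7} (degree 5) and {2, 4, 5, 8, 9} (degree 4); every edge runs between the two parts, so G is the complete bipartite graph K_{4,5}. Automorphisms preserve the bipartition setwise (since the parts differ in size) and act as S_5 × S_4 within it; |Aut| = 2880.

S_5 × S_4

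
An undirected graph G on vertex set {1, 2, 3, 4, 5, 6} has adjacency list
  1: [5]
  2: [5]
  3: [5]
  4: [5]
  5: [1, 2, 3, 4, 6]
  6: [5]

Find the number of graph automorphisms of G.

120

Vertex 5 has degree 5 and every other vertex has degree 1, so G is the star K_{1,5} with centre 5. Any automorphism fixes the centre and permutes the 5 leaves freely, so Aut(G) ≅ S_5 of order 5! = 120.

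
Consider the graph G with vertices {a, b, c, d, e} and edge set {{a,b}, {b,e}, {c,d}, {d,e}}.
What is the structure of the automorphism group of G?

The degree sequence is [1, 2, 1, 2, 2]; the two degree-1 vertices a and c are the ends of a path, so G = P_5. A path has exactly one nontrivial symmetry — reversal — giving Aut(G) of order 2.

Z_2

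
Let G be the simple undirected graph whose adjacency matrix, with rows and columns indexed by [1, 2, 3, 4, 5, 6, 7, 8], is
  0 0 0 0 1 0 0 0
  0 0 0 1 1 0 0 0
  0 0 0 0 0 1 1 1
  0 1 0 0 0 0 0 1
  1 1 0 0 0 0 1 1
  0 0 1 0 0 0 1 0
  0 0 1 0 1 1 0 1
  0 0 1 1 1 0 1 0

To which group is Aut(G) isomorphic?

The degree sequence is [1, 2, 3, 2, 4, 2, 4, 4]. Checking the degree-preserving permutations of the vertex set shows that none except the identity preserves every edge, so Aut(G) is trivial.

{e}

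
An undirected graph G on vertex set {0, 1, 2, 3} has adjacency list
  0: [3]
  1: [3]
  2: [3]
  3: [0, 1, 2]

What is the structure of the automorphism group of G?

Vertex 3 has degree 3 and every other vertex has degree 1, so G is the star K_{1,3} with centre 3. Any automorphism fixes the centre and permutes the 3 leaves freely, so Aut(G) ≅ S_3 of order 3! = 6.

the symmetric group on 3 letters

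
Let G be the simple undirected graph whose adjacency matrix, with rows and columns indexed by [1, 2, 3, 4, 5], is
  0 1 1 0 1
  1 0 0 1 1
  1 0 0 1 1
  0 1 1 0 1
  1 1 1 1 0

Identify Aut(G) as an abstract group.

D_4

Vertex 5 is the unique vertex of degree 4; the remaining 4 vertices each have degree 3 and induce a cycle, so G is the wheel on 5 vertices with hub 5. Every automorphism fixes the hub and acts on the rim 4-cycle, so Aut(G) ≅ Aut(C_4) = D_4 of order 8.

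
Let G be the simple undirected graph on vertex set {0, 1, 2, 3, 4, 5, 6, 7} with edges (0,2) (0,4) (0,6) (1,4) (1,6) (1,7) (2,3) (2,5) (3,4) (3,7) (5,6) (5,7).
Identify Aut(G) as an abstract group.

the hyperoctahedral group B_3

G is 3-regular and bipartite on 2^3 = 8 vertices with girth 4; it is the hypercube graph Q_3. The symmetry group of the 3-cube is the hyperoctahedral group B_3 = Z_2 ≀ S_3, of order 2^3·3! = 48.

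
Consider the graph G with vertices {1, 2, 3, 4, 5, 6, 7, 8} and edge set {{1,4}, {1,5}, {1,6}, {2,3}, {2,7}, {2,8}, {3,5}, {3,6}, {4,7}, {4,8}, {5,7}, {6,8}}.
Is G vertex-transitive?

Yes

G is 3-regular and bipartite on 2^3 = 8 vertices with girth 4; it is the hypercube graph Q_3. The symmetry group of the 3-cube is the hyperoctahedral group B_3 = Z_2 ≀ S_3, of order 2^3·3! = 48. This group acts transitively on the 8 vertices.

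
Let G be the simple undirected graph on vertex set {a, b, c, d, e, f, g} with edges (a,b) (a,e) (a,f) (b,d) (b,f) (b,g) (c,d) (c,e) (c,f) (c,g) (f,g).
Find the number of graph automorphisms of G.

1

Degrees alone do not determine every vertex (e.g. a and g both have degree 3), but their neighbour-degree multisets differ: N(a) has degrees [2, 4, 4] while N(g) has degrees [4, 4, 4]. Repeating this refinement separates all vertices, so the only automorphism is the identity.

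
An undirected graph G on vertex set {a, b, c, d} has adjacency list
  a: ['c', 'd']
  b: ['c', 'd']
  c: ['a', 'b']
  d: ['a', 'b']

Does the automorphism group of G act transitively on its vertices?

Yes

G is 2-regular and bipartite on 2^2 = 4 vertices with girth 4; it is the hypercube graph Q_2. Aut(Q_2) consists of the signed permutations of the 2 coordinate axes: 2! permutations times 2^2 sign flips, so |Aut| = 2^2·2! = 8. Under this action every vertex can be carried to every other, so G is vertex-transitive.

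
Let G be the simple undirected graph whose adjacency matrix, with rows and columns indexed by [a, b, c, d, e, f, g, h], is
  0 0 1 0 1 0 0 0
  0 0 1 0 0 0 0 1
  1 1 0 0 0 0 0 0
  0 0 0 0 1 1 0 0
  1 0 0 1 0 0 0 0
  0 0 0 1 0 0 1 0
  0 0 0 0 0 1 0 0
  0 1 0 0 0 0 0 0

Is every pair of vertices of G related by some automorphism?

Automorphisms preserve degree, but G has vertices of degree 1 and vertices of degree 2; no automorphism maps one to the other, so G is not vertex-transitive.

No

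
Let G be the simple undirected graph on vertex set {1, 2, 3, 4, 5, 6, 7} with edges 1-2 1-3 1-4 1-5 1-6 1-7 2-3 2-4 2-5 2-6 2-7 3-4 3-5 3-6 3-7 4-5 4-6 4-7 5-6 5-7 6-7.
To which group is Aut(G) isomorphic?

the symmetric group on 7 letters

All 7 vertices are pairwise adjacent: G = K_7. Any permutation of the 7 vertices preserves K_7, so Aut(K_7) = S_7 of order 7! = 5040.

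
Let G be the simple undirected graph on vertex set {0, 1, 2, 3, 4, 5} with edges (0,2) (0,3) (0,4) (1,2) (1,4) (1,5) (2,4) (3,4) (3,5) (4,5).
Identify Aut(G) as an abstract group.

Vertex 4 is the unique vertex of degree 5; the remaining 5 vertices each have degree 3 and induce a cycle, so G is the wheel on 6 vertices with hub 4. Every automorphism fixes the hub and acts on the rim 5-cycle, so Aut(G) ≅ Aut(C_5) = D_5 of order 10.

D_5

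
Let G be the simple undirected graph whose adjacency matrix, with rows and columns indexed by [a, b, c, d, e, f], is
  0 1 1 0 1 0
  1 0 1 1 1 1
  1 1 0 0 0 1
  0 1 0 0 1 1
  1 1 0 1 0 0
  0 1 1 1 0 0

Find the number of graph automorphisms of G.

10

Vertex b is the unique vertex of degree 5; the remaining 5 vertices each have degree 3 and induce a cycle, so G is the wheel on 6 vertices with hub b. With the hub fixed, the remaining symmetry is that of the rim cycle C_5, giving the dihedral group D_5.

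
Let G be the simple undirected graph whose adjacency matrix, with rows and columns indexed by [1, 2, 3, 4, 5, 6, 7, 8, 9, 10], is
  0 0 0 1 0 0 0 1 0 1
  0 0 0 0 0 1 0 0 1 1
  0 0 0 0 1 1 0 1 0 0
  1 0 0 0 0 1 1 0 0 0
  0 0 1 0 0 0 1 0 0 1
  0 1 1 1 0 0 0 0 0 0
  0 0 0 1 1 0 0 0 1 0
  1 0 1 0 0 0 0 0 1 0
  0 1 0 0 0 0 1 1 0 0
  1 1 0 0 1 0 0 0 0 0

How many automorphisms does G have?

120

G is 3-regular on 10 vertices with no triangles and no 4-cycles (girth 5): this is the Petersen graph. Viewing the Petersen graph as the Kneser graph K(5,2) — vertices are 2-subsets of {1,…,5}, edges join disjoint pairs — its automorphisms are exactly the permutations of the 5-element set, so Aut ≅ S_5 of order 120.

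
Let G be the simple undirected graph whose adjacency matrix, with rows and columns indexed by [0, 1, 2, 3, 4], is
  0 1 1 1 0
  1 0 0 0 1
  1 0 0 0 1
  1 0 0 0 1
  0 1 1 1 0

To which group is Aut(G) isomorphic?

The vertices split by degree into {0, 4} (degree 3) and {1, 2, 3} (degree 2); every edge runs between the two parts, so G is the complete bipartite graph K_{2,3}. The parts have unequal sizes, so no automorphism swaps them; each part is permuted independently, giving S_3 × S_2 of order 3!·2! = 12.

S_3 × S_2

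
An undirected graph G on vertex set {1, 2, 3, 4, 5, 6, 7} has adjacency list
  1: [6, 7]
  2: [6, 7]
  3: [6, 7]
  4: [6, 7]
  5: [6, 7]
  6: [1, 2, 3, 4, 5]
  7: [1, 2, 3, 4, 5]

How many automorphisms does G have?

The vertices split by degree into {6, 7} (degree 5) and {1, 2, 3, 4, 5} (degree 2); every edge runs between the two parts, so G is the complete bipartite graph K_{2,5}. The parts have unequal sizes, so no automorphism swaps them; each part is permuted independently, giving S_2 × S_5 of order 2!·5! = 240.

240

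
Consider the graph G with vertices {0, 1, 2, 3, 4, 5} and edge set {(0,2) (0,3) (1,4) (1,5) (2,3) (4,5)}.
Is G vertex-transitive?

G has two connected components, {1, 4, 5} and {0, 2, 3}; each is 2-regular, so G = C_3 ⊔ C_3. Aut of a disjoint union of two copies of C_3 is the wreath product D_3 ≀ Z_2, of order 2·6² = 72. Under this action every vertex can be carried to every other, so G is vertex-transitive.

Yes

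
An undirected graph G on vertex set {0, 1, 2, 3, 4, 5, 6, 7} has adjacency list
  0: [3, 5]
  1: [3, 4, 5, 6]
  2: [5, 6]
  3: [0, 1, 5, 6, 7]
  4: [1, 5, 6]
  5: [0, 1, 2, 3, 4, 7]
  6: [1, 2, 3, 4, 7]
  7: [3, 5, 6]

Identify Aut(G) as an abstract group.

The degree sequence is [2, 4, 2, 5, 3, 6, 5, 3]. Checking the degree-preserving permutations of the vertex set shows that none except the identity preserves every edge, so Aut(G) is trivial.

the trivial group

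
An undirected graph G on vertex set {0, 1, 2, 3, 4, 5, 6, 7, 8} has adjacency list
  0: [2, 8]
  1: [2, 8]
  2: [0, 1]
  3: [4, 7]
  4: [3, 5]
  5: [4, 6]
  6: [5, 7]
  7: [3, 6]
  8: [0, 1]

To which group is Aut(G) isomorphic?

G has two connected components, {3, 4, 5, 6, 7} and {0, 1, 2, 8}; each is 2-regular, so G = C_5 ⊔ C_4. No automorphism exchanges components of different sizes, hence Aut(G) is the direct product D_4 × D_5, order 80.

D_4 × D_5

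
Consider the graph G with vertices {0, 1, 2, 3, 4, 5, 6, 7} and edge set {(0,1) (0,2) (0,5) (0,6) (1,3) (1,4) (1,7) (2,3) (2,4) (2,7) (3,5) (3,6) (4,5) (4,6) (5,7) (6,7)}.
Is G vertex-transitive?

Yes

G is 4-regular and bipartite with parts {0, 3, 4, 7} and {1, 2, 5, 6} (each part is independent and every cross-pair is an edge), so G = K_{4,4}. Each part can be permuted independently (S_4 × S_4) and the two equal-size parts can also be swapped, giving (S_4 × S_4) ⋊ Z_2 of order 2·(4!)² = 1152. Under this action every vertex can be carried to every other, so G is vertex-transitive.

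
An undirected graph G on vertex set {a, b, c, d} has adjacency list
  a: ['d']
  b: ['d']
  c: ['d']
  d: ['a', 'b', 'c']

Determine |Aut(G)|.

Vertex d has degree 3 and every other vertex has degree 1, so G is the star K_{1,3} with centre d. Any automorphism fixes the centre and permutes the 3 leaves freely, so Aut(G) ≅ S_3 of order 3! = 6.

6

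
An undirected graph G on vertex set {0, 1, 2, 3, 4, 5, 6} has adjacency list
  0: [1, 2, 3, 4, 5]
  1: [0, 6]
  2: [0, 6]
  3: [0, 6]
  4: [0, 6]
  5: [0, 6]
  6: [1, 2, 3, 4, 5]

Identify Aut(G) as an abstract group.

S_5 × S_2

The vertices split by degree into {0, 6} (degree 5) and {1, 2, 3, 4, 5} (degree 2); every edge runs between the two parts, so G is the complete bipartite graph K_{2,5}. Automorphisms preserve the bipartition setwise (since the parts differ in size) and act as S_5 × S_2 within it; |Aut| = 240.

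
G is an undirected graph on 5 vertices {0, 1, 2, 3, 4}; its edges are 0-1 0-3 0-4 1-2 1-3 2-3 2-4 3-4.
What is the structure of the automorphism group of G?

Vertex 3 is the unique vertex of degree 4; the remaining 4 vertices each have degree 3 and induce a cycle, so G is the wheel on 5 vertices with hub 3. Every automorphism fixes the hub and acts on the rim 4-cycle, so Aut(G) ≅ Aut(C_4) = D_4 of order 8.

the dihedral group of order 8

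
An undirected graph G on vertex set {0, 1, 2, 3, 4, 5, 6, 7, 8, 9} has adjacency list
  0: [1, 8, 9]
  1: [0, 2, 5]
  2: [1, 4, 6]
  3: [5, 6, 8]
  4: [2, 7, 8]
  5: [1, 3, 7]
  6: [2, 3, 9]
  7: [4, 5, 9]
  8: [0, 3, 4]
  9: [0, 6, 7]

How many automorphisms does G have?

120

G is 3-regular on 10 vertices with no triangles and no 4-cycles (girth 5): this is the Petersen graph. Viewing the Petersen graph as the Kneser graph K(5,2) — vertices are 2-subsets of {1,…,5}, edges join disjoint pairs — its automorphisms are exactly the permutations of the 5-element set, so Aut ≅ S_5 of order 120.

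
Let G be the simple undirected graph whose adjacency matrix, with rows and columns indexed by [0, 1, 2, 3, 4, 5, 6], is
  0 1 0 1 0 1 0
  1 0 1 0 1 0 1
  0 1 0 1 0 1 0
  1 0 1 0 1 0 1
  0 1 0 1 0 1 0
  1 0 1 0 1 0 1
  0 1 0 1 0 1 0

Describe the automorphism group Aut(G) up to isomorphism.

S_3 × S_4

The vertices split by degree into {1, 3, 5} (degree 4) and {0, 2, 4, 6} (degree 3); every edge runs between the two parts, so G is the complete bipartite graph K_{3,4}. The parts have unequal sizes, so no automorphism swaps them; each part is permuted independently, giving S_3 × S_4 of order 3!·4! = 144.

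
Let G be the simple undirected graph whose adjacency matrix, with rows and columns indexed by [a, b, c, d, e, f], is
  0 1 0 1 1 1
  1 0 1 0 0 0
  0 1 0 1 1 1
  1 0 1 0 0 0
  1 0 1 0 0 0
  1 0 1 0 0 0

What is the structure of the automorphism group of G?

The vertices split by degree into {a, c} (degree 4) and {b, d, e, f} (degree 2); every edge runs between the two parts, so G is the complete bipartite graph K_{2,4}. Automorphisms preserve the bipartition setwise (since the parts differ in size) and act as S_4 × S_2 within it; |Aut| = 48.

S_4 × S_2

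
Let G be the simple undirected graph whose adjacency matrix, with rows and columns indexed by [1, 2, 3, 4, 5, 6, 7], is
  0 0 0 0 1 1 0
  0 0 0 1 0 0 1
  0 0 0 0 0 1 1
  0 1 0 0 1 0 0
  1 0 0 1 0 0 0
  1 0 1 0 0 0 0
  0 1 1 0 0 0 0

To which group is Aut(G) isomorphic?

Every vertex has degree 2 and the graph is connected, so G is the 7-cycle C_7. The automorphisms of the 7-cycle are exactly the symmetries of a regular 7-gon: the dihedral group D_7, |D_7| = 14.

D_7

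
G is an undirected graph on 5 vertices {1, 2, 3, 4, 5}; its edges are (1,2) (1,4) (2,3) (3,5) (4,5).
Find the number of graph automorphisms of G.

Every vertex has degree 2 and the graph is connected, so G is the 5-cycle C_5. C_5 has 5 rotations and 5 reflections, so Aut(C_5) ≅ D_5 of order 10.

10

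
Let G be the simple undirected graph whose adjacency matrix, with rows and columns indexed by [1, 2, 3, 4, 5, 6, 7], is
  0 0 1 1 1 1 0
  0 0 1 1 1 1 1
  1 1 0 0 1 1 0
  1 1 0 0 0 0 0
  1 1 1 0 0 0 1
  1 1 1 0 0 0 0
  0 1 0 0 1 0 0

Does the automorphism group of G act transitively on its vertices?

No

Vertex 2 is the only vertex of degree 5, so every automorphism fixes it; G is not vertex-transitive.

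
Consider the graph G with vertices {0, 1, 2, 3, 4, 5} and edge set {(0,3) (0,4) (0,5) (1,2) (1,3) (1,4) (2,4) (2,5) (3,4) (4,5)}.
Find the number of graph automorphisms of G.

Vertex 4 is the unique vertex of degree 5; the remaining 5 vertices each have degree 3 and induce a cycle, so G is the wheel on 6 vertices with hub 4. With the hub fixed, the remaining symmetry is that of the rim cycle C_5, giving the dihedral group D_5.

10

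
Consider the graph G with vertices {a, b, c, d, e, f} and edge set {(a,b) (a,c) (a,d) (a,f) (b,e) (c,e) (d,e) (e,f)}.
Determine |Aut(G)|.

The vertices split by degree into {a, e} (degree 4) and {b, c, d, f} (degree 2); every edge runs between the two parts, so G is the complete bipartite graph K_{2,4}. The parts have unequal sizes, so no automorphism swaps them; each part is permuted independently, giving S_2 × S_4 of order 2!·4! = 48.

48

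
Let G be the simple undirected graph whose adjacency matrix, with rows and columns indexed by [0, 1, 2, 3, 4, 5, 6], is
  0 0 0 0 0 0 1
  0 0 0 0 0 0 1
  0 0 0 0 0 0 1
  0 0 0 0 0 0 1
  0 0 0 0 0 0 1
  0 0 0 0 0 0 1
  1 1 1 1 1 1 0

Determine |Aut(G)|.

720

Vertex 6 has degree 6 and every other vertex has degree 1, so G is the star K_{1,6} with centre 6. The 6 leaves are pairwise interchangeable while the centre is fixed, giving Aut(G) = S_6.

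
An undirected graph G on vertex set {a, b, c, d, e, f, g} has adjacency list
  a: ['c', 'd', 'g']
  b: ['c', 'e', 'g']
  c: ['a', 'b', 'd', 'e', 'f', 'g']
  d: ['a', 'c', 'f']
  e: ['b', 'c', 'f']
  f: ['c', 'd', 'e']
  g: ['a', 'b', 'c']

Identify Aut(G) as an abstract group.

D_6

Vertex c is the unique vertex of degree 6; the remaining 6 vertices each have degree 3 and induce a cycle, so G is the wheel on 7 vertices with hub c. Every automorphism fixes the hub and acts on the rim 6-cycle, so Aut(G) ≅ Aut(C_6) = D_6 of order 12.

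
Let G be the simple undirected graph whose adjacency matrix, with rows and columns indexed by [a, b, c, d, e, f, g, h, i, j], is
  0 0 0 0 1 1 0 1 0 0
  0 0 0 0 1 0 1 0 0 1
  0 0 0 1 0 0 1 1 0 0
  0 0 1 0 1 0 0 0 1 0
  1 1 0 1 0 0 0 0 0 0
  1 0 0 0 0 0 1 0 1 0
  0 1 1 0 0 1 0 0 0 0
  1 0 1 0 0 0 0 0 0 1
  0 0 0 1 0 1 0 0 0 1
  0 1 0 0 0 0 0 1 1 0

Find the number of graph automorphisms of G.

G is 3-regular on 10 vertices with no triangles and no 4-cycles (girth 5): this is the Petersen graph. Viewing the Petersen graph as the Kneser graph K(5,2) — vertices are 2-subsets of {1,…,5}, edges join disjoint pairs — its automorphisms are exactly the permutations of the 5-element set, so Aut ≅ S_5 of order 120.

120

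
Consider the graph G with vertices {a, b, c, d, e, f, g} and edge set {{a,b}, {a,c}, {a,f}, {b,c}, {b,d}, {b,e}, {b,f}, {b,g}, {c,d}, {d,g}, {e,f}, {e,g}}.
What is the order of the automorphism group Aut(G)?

Vertex b is the unique vertex of degree 6; the remaining 6 vertices each have degree 3 and induce a cycle, so G is the wheel on 7 vertices with hub b. With the hub fixed, the remaining symmetry is that of the rim cycle C_6, giving the dihedral group D_6.

12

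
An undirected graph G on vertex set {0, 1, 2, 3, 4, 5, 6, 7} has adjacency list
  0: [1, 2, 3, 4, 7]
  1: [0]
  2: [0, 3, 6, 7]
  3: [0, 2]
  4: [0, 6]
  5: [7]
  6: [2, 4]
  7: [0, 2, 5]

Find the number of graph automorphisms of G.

1

Degrees alone do not determine every vertex (e.g. 1 and 5 both have degree 1), but their neighbour-degree multisets differ: N(1) has degrees [5] while N(5) has degrees [3]. Repeating this refinement separates all vertices, so the only automorphism is the identity.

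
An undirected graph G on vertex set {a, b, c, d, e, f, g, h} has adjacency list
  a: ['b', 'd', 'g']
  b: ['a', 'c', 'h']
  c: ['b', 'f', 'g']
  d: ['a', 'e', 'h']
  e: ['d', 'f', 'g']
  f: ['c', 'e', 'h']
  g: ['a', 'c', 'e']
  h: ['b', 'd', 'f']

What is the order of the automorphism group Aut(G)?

48

G is 3-regular and bipartite on 2^3 = 8 vertices with girth 4; it is the hypercube graph Q_3. The symmetry group of the 3-cube is the hyperoctahedral group B_3 = Z_2 ≀ S_3, of order 2^3·3! = 48.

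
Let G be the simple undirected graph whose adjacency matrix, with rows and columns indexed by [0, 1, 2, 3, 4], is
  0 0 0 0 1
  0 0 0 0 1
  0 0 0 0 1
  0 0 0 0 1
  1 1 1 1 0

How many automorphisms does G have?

Vertex 4 has degree 4 and every other vertex has degree 1, so G is the star K_{1,4} with centre 4. The 4 leaves are pairwise interchangeable while the centre is fixed, giving Aut(G) = S_4.

24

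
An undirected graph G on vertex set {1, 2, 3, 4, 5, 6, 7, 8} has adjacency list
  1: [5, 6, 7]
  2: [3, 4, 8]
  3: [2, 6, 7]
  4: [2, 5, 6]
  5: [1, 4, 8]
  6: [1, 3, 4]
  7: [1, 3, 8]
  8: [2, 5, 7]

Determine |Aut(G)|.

48

G is 3-regular and bipartite on 2^3 = 8 vertices with girth 4; it is the hypercube graph Q_3. The symmetry group of the 3-cube is the hyperoctahedral group B_3 = Z_2 ≀ S_3, of order 2^3·3! = 48.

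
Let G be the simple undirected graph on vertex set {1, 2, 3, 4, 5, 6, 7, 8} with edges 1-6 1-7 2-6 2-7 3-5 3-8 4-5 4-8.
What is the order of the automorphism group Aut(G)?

128

G has two connected components, {3, 4, 5, 8} and {1, 2, 6, 7}; each is 2-regular, so G = C_4 ⊔ C_4. With two isomorphic components, Aut(G) = Aut(C_4) ≀ S_2 = (D_4 × D_4) ⋊ Z_2: permute each cycle by D_4, then optionally swap the two cycles. Order 2·(2·4)² = 128.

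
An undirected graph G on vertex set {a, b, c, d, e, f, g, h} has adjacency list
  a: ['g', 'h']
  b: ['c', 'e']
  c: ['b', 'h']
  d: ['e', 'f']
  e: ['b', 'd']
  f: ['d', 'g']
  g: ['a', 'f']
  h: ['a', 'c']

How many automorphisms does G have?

16

Every vertex has degree 2 and the graph is connected, so G is the 8-cycle C_8. C_8 has 8 rotations and 8 reflections, so Aut(C_8) ≅ D_8 of order 16.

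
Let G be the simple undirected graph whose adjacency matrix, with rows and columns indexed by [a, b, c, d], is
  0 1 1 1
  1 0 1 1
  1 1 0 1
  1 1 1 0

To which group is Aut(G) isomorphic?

the symmetric group on 4 letters

Every vertex has degree 3, so G is the complete graph K_4. Every bijection on the vertex set is an automorphism of K_4; hence Aut(K_4) ≅ S_4, order 24.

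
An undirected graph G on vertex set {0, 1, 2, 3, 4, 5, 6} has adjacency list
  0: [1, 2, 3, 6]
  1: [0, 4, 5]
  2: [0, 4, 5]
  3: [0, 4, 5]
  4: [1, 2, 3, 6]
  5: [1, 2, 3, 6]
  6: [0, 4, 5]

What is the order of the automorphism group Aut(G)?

144

The vertices split by degree into {0, 4, 5} (degree 4) and {1, 2, 3, 6} (degree 3); every edge runs between the two parts, so G is the complete bipartite graph K_{3,4}. The parts have unequal sizes, so no automorphism swaps them; each part is permuted independently, giving S_4 × S_3 of order 4!·3! = 144.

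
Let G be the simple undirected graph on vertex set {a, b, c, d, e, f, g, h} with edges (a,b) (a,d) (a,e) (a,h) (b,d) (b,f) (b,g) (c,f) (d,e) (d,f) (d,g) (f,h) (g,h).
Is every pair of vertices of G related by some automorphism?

Vertex c is the only vertex of degree 1, so every automorphism fixes it; G is not vertex-transitive.

No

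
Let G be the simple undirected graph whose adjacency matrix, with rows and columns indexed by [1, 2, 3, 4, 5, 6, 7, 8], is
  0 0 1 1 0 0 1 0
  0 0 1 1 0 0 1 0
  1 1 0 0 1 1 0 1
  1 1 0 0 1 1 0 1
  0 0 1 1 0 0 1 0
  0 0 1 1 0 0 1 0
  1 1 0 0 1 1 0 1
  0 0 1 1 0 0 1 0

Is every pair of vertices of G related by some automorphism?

Automorphisms preserve degree, but G has vertices of degree 3 and vertices of degree 5; no automorphism maps one to the other, so G is not vertex-transitive.

No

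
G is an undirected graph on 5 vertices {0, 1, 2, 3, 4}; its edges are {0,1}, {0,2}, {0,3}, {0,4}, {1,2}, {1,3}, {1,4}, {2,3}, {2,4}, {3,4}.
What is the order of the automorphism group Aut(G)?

All 5 vertices are pairwise adjacent: G = K_5. Any permutation of the 5 vertices preserves K_5, so Aut(K_5) = S_5 of order 5! = 120.

120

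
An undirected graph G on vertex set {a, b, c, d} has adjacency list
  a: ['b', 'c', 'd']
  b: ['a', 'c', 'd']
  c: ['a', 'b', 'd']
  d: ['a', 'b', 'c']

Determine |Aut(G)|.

All 4 vertices are pairwise adjacent: G = K_4. Every bijection on the vertex set is an automorphism of K_4; hence Aut(K_4) ≅ S_4, order 24.

24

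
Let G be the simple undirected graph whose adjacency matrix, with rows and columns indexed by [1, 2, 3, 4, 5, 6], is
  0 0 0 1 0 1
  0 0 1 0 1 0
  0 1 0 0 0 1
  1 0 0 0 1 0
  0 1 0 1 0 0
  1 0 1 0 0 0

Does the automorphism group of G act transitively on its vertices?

Yes

Every vertex has degree 2 and the graph is connected, so G is the 6-cycle C_6. The automorphisms of the 6-cycle are exactly the symmetries of a regular 6-gon: the dihedral group D_6, |D_6| = 12. Under this action every vertex can be carried to every other, so G is vertex-transitive.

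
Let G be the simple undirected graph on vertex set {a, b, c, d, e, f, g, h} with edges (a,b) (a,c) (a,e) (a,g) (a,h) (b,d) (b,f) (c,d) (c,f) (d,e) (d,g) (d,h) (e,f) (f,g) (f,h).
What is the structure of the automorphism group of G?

S_3 × S_5

The vertices split by degree into {a, d, f} (degree 5) and {b, c, e, g, h} (degree 3); every edge runs between the two parts, so G is the complete bipartite graph K_{3,5}. Automorphisms preserve the bipartition setwise (since the parts differ in size) and act as S_3 × S_5 within it; |Aut| = 720.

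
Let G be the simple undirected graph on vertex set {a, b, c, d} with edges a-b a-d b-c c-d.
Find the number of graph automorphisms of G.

Every vertex has degree 2 and the graph is connected, so G is the 4-cycle C_4. The automorphisms of the 4-cycle are exactly the symmetries of a regular 4-gon: the dihedral group D_4, |D_4| = 8.

8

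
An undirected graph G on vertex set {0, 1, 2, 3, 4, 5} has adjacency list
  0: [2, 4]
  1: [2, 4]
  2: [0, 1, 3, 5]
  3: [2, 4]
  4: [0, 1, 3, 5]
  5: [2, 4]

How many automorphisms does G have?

The vertices split by degree into {2, 4} (degree 4) and {0, 1, 3, 5} (degree 2); every edge runs between the two parts, so G is the complete bipartite graph K_{2,4}. Automorphisms preserve the bipartition setwise (since the parts differ in size) and act as S_2 × S_4 within it; |Aut| = 48.

48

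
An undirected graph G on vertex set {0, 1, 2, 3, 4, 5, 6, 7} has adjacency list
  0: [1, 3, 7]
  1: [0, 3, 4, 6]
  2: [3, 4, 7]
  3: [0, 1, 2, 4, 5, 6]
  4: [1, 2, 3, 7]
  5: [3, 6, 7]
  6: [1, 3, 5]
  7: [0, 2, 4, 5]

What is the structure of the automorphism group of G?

{e}

The degree sequence is [3, 4, 3, 6, 4, 3, 3, 4]. Checking the degree-preserving permutations of the vertex set shows that none except the identity preserves every edge, so Aut(G) is trivial.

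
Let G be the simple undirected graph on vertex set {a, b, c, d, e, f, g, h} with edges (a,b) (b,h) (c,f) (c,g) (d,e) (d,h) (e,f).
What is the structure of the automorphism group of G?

The degree sequence is [1, 2, 2, 2, 2, 2, 1, 2]; the two degree-1 vertices a and g are the ends of a path, so G = P_8. The only nontrivial automorphism of a path is the end-to-end reflection, so Aut(G) ≅ Z_2.

C_2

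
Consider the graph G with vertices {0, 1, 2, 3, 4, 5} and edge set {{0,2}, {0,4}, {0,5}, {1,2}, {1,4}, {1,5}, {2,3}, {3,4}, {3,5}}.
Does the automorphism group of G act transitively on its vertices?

G is 3-regular and bipartite with parts {2, 4, 5} and {0, 1, 3} (each part is independent and every cross-pair is an edge), so G = K_{3,3}. Each part can be permuted independently (S_3 × S_3) and the two equal-size parts can also be swapped, giving (S_3 × S_3) ⋊ Z_2 of order 2·(3!)² = 72. This group acts transitively on the 6 vertices.

Yes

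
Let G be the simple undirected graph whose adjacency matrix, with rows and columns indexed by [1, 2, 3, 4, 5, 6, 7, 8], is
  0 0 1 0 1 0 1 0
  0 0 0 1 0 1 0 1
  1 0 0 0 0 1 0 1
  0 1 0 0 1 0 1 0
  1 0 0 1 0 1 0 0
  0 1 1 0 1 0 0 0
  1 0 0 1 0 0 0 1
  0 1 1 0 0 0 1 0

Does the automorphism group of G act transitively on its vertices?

Yes

G is 3-regular and bipartite on 2^3 = 8 vertices with girth 4; it is the hypercube graph Q_3. The symmetry group of the 3-cube is the hyperoctahedral group B_3 = Z_2 ≀ S_3, of order 2^3·3! = 48. Under this action every vertex can be carried to every other, so G is vertex-transitive.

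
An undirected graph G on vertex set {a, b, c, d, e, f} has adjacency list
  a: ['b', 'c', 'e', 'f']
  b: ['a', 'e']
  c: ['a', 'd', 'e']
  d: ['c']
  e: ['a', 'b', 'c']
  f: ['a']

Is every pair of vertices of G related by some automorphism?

No

Vertex a is the only vertex of degree 4, so every automorphism fixes it; G is not vertex-transitive.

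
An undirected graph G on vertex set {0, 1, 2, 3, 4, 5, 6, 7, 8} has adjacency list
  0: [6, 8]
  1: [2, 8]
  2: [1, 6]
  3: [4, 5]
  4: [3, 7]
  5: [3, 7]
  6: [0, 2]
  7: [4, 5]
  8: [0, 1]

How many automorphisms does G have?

G has two connected components, {0, 1, 2, 6, 8} and {3, 4, 5, 7}; each is 2-regular, so G = C_5 ⊔ C_4. No automorphism exchanges components of different sizes, hence Aut(G) is the direct product D_4 × D_5, order 80.

80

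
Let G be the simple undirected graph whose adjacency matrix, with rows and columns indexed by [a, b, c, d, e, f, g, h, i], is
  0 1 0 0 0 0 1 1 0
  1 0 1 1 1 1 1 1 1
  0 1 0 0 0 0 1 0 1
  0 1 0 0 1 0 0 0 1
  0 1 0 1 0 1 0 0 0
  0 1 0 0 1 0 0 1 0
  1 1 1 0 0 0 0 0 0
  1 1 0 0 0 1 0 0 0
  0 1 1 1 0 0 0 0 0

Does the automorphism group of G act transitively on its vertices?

Vertex b is the only vertex of degree 8, so every automorphism fixes it; G is not vertex-transitive.

No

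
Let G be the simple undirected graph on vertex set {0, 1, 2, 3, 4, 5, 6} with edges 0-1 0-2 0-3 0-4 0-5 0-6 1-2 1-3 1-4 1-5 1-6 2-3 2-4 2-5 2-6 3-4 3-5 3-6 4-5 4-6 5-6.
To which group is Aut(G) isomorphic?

Every vertex has degree 6, so G is the complete graph K_7. Every bijection on the vertex set is an automorphism of K_7; hence Aut(K_7) ≅ S_7, order 5040.

S_7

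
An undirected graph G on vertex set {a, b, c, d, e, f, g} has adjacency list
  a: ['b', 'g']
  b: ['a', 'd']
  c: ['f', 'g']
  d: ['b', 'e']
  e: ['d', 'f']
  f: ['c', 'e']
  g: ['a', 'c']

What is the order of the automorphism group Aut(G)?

14

Every vertex has degree 2 and the graph is connected, so G is the 7-cycle C_7. The automorphisms of the 7-cycle are exactly the symmetries of a regular 7-gon: the dihedral group D_7, |D_7| = 14.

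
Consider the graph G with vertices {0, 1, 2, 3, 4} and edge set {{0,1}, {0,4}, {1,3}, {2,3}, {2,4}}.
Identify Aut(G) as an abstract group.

Every vertex has degree 2 and the graph is connected, so G is the 5-cycle C_5. C_5 has 5 rotations and 5 reflections, so Aut(C_5) ≅ D_5 of order 10.

D_5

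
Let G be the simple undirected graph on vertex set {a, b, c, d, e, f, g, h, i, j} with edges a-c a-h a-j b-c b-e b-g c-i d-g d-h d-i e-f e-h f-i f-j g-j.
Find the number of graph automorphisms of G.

120

G is 3-regular on 10 vertices with no triangles and no 4-cycles (girth 5): this is the Petersen graph. Viewing the Petersen graph as the Kneser graph K(5,2) — vertices are 2-subsets of {1,…,5}, edges join disjoint pairs — its automorphisms are exactly the permutations of the 5-element set, so Aut ≅ S_5 of order 120.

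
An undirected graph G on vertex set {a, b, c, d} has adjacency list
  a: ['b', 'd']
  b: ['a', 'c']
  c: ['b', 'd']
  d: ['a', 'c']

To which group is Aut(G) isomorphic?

S_2 ≀ Z_2

G is 2-regular and bipartite with parts {a, c} and {b, d} (each part is independent and every cross-pair is an edge), so G = K_{2,2}. Aut(K_{2,2}) is the wreath product S_2 ≀ Z_2: permute within each part, then optionally swap the parts; |Aut| = 2·(2!)² = 8.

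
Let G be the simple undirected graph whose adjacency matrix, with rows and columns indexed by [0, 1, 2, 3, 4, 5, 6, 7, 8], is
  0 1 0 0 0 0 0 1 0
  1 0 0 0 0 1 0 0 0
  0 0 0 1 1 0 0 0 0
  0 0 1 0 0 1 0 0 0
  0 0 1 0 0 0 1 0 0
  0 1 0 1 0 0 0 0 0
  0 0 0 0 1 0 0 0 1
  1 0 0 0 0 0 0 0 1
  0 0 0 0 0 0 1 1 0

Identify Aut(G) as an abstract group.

D_9

Every vertex has degree 2 and the graph is connected, so G is the 9-cycle C_9. The automorphisms of the 9-cycle are exactly the symmetries of a regular 9-gon: the dihedral group D_9, |D_9| = 18.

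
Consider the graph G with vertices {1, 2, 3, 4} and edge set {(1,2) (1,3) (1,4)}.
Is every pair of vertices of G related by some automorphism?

No

Vertex 1 is the only vertex of degree 3, so every automorphism fixes it; G is not vertex-transitive.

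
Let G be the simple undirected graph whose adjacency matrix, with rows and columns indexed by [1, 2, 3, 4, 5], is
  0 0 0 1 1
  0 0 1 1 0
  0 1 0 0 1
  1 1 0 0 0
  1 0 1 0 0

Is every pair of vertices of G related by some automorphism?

G is 2-regular and connected on 5 vertices, i.e. the cycle C_5. The automorphisms of the 5-cycle are exactly the symmetries of a regular 5-gon: the dihedral group D_5, |D_5| = 10. This group acts transitively on the 5 vertices.

Yes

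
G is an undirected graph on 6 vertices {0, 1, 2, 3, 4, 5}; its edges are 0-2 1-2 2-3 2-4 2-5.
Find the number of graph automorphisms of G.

Vertex 2 has degree 5 and every other vertex has degree 1, so G is the star K_{1,5} with centre 2. The 5 leaves are pairwise interchangeable while the centre is fixed, giving Aut(G) = S_5.

120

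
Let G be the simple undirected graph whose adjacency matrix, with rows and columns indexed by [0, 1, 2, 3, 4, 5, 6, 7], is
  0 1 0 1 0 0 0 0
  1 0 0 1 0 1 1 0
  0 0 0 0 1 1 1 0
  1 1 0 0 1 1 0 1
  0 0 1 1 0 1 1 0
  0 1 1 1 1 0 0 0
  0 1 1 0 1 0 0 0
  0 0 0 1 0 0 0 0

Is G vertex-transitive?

No

Vertex 0 is the only vertex of degree 2, so every automorphism fixes it; G is not vertex-transitive.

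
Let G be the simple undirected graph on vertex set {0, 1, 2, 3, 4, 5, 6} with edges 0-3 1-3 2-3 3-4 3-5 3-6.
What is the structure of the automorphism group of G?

Vertex 3 has degree 6 and every other vertex has degree 1, so G is the star K_{1,6} with centre 3. Any automorphism fixes the centre and permutes the 6 leaves freely, so Aut(G) ≅ S_6 of order 6! = 720.

S_6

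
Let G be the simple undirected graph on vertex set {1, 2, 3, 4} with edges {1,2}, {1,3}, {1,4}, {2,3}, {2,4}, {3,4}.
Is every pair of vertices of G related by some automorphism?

Yes

All 4 vertices are pairwise adjacent: G = K_4. Every bijection on the vertex set is an automorphism of K_4; hence Aut(K_4) ≅ S_4, order 24. This group acts transitively on the 4 vertices.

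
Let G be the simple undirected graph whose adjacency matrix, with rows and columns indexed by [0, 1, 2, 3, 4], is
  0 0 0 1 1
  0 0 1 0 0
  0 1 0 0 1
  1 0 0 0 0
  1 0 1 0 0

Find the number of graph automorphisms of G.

2

The degree sequence is [2, 1, 2, 1, 2]; the two degree-1 vertices 1 and 3 are the ends of a path, so G = P_5. A path has exactly one nontrivial symmetry — reversal — giving Aut(G) of order 2.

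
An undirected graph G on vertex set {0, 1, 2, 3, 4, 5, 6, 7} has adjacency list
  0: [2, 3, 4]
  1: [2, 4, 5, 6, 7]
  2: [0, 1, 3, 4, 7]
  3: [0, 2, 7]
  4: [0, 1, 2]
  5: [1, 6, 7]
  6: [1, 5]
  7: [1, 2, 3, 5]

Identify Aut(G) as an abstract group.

Degrees alone do not determine every vertex (e.g. 0 and 3 both have degree 3), but their neighbour-degree multisets differ: N(0) has degrees [3, 3, 5] while N(3) has degrees [3, 4, 5]. Repeating this refinement separates all vertices, so the only automorphism is the identity.

{e}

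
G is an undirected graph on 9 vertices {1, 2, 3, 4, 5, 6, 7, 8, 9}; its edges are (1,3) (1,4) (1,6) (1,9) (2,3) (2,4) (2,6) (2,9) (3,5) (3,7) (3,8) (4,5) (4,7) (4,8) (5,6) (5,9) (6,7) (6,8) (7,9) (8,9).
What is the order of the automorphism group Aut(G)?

The vertices split by degree into {3, 4, 6, 9} (degree 5) and {1, 2, 5, 7, 8} (degree 4); every edge runs between the two parts, so G is the complete bipartite graph K_{4,5}. Automorphisms preserve the bipartition setwise (since the parts differ in size) and act as S_4 × S_5 within it; |Aut| = 2880.

2880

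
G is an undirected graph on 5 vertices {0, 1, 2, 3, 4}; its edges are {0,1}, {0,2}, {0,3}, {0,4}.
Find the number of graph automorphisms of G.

Vertex 0 has degree 4 and every other vertex has degree 1, so G is the star K_{1,4} with centre 0. The 4 leaves are pairwise interchangeable while the centre is fixed, giving Aut(G) = S_4.

24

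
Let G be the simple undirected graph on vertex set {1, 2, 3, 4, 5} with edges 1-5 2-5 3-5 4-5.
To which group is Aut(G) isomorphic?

Vertex 5 has degree 4 and every other vertex has degree 1, so G is the star K_{1,4} with centre 5. The 4 leaves are pairwise interchangeable while the centre is fixed, giving Aut(G) = S_4.

the symmetric group on 4 letters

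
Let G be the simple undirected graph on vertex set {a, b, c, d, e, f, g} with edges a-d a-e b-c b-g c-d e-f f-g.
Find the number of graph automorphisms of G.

14

Every vertex has degree 2 and the graph is connected, so G is the 7-cycle C_7. C_7 has 7 rotations and 7 reflections, so Aut(C_7) ≅ D_7 of order 14.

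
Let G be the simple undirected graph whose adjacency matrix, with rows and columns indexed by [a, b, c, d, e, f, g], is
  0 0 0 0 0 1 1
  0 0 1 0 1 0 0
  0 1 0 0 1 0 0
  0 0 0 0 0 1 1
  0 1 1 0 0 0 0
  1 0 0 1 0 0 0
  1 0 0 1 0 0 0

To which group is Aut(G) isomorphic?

D_3 × D_4

G has two connected components, {a, d, f, g} and {b, c, e}; each is 2-regular, so G = C_4 ⊔ C_3. No automorphism exchanges components of different sizes, hence Aut(G) is the direct product D_3 × D_4, order 48.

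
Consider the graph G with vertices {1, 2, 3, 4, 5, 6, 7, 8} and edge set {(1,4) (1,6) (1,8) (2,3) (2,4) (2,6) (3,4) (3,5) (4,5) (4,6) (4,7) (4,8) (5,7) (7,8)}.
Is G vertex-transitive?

No

Vertex 4 is the only vertex of degree 7, so every automorphism fixes it; G is not vertex-transitive.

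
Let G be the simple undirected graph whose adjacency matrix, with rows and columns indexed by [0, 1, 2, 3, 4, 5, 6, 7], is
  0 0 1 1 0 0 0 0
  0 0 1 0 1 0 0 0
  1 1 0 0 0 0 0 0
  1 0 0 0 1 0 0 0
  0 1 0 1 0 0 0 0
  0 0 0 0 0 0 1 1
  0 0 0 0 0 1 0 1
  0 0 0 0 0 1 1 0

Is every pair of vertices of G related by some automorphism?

G has two connected components, {0, 1, 2, 3, 4} and {5, 6, 7}; each is 2-regular, so G = C_5 ⊔ C_3. The orbit of 0 under Aut(G) is {0, 1, 2, 3, 4}, which does not contain 5, so G is not vertex-transitive.

No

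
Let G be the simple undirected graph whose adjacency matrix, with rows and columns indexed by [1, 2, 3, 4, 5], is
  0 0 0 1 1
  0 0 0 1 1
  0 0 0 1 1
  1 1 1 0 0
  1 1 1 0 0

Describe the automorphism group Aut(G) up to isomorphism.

The vertices split by degree into {4, 5} (degree 3) and {1, 2, 3} (degree 2); every edge runs between the two parts, so G is the complete bipartite graph K_{2,3}. Automorphisms preserve the bipartition setwise (since the parts differ in size) and act as S_3 × S_2 within it; |Aut| = 12.

S_3 × S_2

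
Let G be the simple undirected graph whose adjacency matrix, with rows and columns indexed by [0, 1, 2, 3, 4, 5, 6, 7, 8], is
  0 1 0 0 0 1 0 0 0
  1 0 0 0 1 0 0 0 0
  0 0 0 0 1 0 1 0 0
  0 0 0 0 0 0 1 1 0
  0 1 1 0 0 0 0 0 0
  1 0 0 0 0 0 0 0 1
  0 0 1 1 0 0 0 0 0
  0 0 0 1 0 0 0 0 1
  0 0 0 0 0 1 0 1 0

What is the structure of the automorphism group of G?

Every vertex has degree 2 and the graph is connected, so G is the 9-cycle C_9. C_9 has 9 rotations and 9 reflections, so Aut(C_9) ≅ D_9 of order 18.

D_9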